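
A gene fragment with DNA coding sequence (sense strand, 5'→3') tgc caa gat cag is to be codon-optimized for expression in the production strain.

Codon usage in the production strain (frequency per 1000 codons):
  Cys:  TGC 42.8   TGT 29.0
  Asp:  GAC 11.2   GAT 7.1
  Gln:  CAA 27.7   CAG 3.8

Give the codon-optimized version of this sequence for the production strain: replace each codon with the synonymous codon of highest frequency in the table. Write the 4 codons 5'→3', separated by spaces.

Codon 1 (Cys): best is TGC at 42.8.
Codon 2 (Gln): best is CAA at 27.7.
Codon 3 (Asp): best is GAC at 11.2.
Codon 4 (Gln): best is CAA at 27.7.

TGC CAA GAC CAA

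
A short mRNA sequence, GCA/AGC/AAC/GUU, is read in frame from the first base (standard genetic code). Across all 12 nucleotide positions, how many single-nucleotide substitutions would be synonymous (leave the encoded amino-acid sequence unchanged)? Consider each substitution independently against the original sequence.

8

Codon 1 (GCA, Ala): 3 synonymous substitutions.
Codon 2 (AGC, Ser): 1 synonymous substitution.
Codon 3 (AAC, Asn): 1 synonymous substitution.
Codon 4 (GUU, Val): 3 synonymous substitutions.
Total: 3 + 1 + 1 + 3 = 8.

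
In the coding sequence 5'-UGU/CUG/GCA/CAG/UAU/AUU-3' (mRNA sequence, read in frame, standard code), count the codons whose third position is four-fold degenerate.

2

Codon 1 UGU (Cys): third position 2-fold.
Codon 2 CUG (Leu): third position 4-fold.
Codon 3 GCA (Ala): third position 4-fold.
Codon 4 CAG (Gln): third position 2-fold.
Codon 5 UAU (Tyr): third position 2-fold.
Codon 6 AUU (Ile): third position 3-fold.
Four-fold degenerate third positions: 2.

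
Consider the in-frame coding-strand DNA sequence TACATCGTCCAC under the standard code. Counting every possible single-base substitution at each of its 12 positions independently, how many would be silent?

7

Codon 1 (TAC, Tyr): 1 synonymous substitution.
Codon 2 (ATC, Ile): 2 synonymous substitutions.
Codon 3 (GTC, Val): 3 synonymous substitutions.
Codon 4 (CAC, His): 1 synonymous substitution.
Total: 1 + 2 + 3 + 1 = 7.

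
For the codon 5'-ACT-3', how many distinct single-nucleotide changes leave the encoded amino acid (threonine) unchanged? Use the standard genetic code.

Position 1: none → 0 synonymous.
Position 2: none → 0 synonymous.
Position 3: ACC, ACA, ACG → 3 synonymous.
Total: 0 + 0 + 3 = 3.

3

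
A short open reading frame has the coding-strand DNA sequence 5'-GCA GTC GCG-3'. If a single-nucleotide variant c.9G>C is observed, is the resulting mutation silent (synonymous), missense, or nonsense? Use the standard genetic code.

Position 9 falls in codon 3: GCG → Ala.
After the substitution the codon is GCC → Ala.
Both encode Ala, so the change is synonymous.

silent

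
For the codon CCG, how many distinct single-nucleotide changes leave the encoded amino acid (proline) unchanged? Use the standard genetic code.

Position 1: none → 0 synonymous.
Position 2: none → 0 synonymous.
Position 3: CCU, CCC, CCA → 3 synonymous.
Total: 0 + 0 + 3 = 3.

3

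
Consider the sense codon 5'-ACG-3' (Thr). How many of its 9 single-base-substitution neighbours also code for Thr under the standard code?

3

Position 1: none → 0 synonymous.
Position 2: none → 0 synonymous.
Position 3: ACU, ACC, ACA → 3 synonymous.
Total: 0 + 0 + 3 = 3.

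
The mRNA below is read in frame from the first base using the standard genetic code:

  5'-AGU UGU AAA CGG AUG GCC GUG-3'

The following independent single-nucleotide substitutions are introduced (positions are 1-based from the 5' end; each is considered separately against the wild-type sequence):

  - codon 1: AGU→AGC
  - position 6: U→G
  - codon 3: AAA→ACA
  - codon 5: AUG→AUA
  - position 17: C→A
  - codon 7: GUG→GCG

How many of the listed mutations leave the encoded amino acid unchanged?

1

Codon 1: AGU (Ser) → AGC (Ser) — synonymous.
Codon 2: UGU (Cys) → UGG (Trp) — missense.
Codon 3: AAA (Lys) → ACA (Thr) — missense.
Codon 5: AUG (Met) → AUA (Ile) — missense.
Codon 6: GCC (Ala) → GAC (Asp) — missense.
Codon 7: GUG (Val) → GCG (Ala) — missense.
Synonymous: 1 of 6.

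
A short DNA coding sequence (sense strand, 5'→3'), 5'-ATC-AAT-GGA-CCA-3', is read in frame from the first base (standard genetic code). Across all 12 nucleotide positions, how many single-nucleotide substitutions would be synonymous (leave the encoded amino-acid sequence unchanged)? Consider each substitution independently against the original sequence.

Codon 1 (ATC, Ile): 2 synonymous substitutions.
Codon 2 (AAT, Asn): 1 synonymous substitution.
Codon 3 (GGA, Gly): 3 synonymous substitutions.
Codon 4 (CCA, Pro): 3 synonymous substitutions.
Total: 2 + 1 + 3 + 3 = 9.

9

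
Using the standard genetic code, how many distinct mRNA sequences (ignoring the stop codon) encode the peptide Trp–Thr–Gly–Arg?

96

Trp: 1 codon.
Thr: 4 codons.
Gly: 4 codons.
Arg: 6 codons.
1 × 4 × 4 × 6 = 96.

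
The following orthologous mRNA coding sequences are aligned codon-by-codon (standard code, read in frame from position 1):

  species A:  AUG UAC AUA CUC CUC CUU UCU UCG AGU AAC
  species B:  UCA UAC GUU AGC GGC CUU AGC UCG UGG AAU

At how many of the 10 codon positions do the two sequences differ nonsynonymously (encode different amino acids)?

Codon 1: AUG Met / UCA Ser — nonsynonymous.
Codon 2: UAC Tyr / UAC Tyr — identical.
Codon 3: AUA Ile / GUU Val — nonsynonymous.
Codon 4: CUC Leu / AGC Ser — nonsynonymous.
Codon 5: CUC Leu / GGC Gly — nonsynonymous.
Codon 6: CUU Leu / CUU Leu — identical.
Codon 7: UCU Ser / AGC Ser — synonymous.
Codon 8: UCG Ser / UCG Ser — identical.
Codon 9: AGU Ser / UGG Trp — nonsynonymous.
Codon 10: AAC Asn / AAU Asn — synonymous.
Nonsynonymous differences: 5.

5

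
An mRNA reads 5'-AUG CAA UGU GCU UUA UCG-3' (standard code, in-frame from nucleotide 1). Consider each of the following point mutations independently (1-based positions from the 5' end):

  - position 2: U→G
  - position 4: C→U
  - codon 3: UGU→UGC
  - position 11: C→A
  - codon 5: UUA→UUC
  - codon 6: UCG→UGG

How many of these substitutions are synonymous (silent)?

Codon 1: AUG (Met) → AGG (Arg) — missense.
Codon 2: CAA (Gln) → UAA (Stop) — nonsense.
Codon 3: UGU (Cys) → UGC (Cys) — synonymous.
Codon 4: GCU (Ala) → GAU (Asp) — missense.
Codon 5: UUA (Leu) → UUC (Phe) — missense.
Codon 6: UCG (Ser) → UGG (Trp) — missense.
Synonymous: 1 of 6.

1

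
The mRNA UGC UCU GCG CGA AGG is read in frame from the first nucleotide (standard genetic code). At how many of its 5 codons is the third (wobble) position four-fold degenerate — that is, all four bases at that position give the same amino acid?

Codon 1 UGC (Cys): third position 2-fold.
Codon 2 UCU (Ser): third position 4-fold.
Codon 3 GCG (Ala): third position 4-fold.
Codon 4 CGA (Arg): third position 4-fold.
Codon 5 AGG (Arg): third position 2-fold.
Four-fold degenerate third positions: 3.

3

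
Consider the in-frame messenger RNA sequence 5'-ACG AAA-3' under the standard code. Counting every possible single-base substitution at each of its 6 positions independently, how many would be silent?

4

Codon 1 (ACG, Thr): 3 synonymous substitutions.
Codon 2 (AAA, Lys): 1 synonymous substitution.
Total: 3 + 1 = 4.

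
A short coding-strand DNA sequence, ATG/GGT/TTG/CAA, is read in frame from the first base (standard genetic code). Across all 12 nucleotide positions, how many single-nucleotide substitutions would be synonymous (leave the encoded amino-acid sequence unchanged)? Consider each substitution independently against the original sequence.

6

Codon 1 (ATG, Met): 0 synonymous substitutions.
Codon 2 (GGT, Gly): 3 synonymous substitutions.
Codon 3 (TTG, Leu): 2 synonymous substitutions.
Codon 4 (CAA, Gln): 1 synonymous substitution.
Total: 0 + 3 + 2 + 1 = 6.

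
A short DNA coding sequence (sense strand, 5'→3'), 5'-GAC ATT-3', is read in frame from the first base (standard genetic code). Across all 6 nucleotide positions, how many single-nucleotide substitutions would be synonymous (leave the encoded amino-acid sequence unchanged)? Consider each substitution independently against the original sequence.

Codon 1 (GAC, Asp): 1 synonymous substitution.
Codon 2 (ATT, Ile): 2 synonymous substitutions.
Total: 1 + 2 = 3.

3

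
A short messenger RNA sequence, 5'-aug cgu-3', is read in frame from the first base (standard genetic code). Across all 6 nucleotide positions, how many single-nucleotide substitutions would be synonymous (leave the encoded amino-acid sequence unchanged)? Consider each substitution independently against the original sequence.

Codon 1 (AUG, Met): 0 synonymous substitutions.
Codon 2 (CGU, Arg): 3 synonymous substitutions.
Total: 0 + 3 = 3.

3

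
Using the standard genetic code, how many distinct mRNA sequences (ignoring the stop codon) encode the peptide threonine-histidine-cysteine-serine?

Thr: 4 codons.
His: 2 codons.
Cys: 2 codons.
Ser: 6 codons.
4 × 2 × 2 × 6 = 96.

96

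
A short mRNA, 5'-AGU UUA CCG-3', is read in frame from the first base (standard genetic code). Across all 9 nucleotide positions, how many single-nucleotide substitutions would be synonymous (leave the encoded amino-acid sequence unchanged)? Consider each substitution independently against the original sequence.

Codon 1 (AGU, Ser): 1 synonymous substitution.
Codon 2 (UUA, Leu): 2 synonymous substitutions.
Codon 3 (CCG, Pro): 3 synonymous substitutions.
Total: 1 + 2 + 3 = 6.

6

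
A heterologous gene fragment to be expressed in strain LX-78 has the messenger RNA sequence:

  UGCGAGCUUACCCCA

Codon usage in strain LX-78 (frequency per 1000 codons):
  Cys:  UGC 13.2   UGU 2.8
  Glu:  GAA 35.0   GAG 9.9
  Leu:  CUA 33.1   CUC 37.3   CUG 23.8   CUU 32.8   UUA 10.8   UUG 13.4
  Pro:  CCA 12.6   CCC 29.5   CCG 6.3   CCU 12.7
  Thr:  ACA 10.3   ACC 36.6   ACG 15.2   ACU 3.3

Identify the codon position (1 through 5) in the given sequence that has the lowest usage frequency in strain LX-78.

2

Codon 1 UGC (Cys): 13.2 per 1000.
Codon 2 GAG (Glu): 9.9 per 1000.
Codon 3 CUU (Leu): 32.8 per 1000.
Codon 4 ACC (Thr): 36.6 per 1000.
Codon 5 CCA (Pro): 12.6 per 1000.
Lowest frequency is 9.9 at codon 2.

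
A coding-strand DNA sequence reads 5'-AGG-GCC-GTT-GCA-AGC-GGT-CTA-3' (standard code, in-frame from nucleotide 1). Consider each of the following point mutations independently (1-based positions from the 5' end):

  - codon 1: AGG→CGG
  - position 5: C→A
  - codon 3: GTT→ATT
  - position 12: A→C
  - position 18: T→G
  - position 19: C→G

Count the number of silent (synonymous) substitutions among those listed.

Codon 1: AGG (Arg) → CGG (Arg) — synonymous.
Codon 2: GCC (Ala) → GAC (Asp) — missense.
Codon 3: GTT (Val) → ATT (Ile) — missense.
Codon 4: GCA (Ala) → GCC (Ala) — synonymous.
Codon 6: GGT (Gly) → GGG (Gly) — synonymous.
Codon 7: CTA (Leu) → GTA (Val) — missense.
Synonymous: 3 of 6.

3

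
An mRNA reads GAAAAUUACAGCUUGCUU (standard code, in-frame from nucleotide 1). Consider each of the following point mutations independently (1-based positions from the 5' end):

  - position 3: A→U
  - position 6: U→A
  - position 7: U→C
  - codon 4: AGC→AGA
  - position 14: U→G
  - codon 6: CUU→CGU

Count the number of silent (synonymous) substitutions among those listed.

0

Codon 1: GAA (Glu) → GAU (Asp) — missense.
Codon 2: AAU (Asn) → AAA (Lys) — missense.
Codon 3: UAC (Tyr) → CAC (His) — missense.
Codon 4: AGC (Ser) → AGA (Arg) — missense.
Codon 5: UUG (Leu) → UGG (Trp) — missense.
Codon 6: CUU (Leu) → CGU (Arg) — missense.
Synonymous: 0 of 6.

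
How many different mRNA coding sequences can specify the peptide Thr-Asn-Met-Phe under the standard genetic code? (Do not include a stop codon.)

16

Thr: 4 codons.
Asn: 2 codons.
Met: 1 codon.
Phe: 2 codons.
4 × 2 × 1 × 2 = 16.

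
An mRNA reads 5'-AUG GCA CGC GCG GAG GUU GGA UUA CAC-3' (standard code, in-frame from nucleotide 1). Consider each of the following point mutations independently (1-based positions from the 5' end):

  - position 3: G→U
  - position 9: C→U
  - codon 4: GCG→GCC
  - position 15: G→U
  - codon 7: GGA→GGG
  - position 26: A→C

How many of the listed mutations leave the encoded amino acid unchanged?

Codon 1: AUG (Met) → AUU (Ile) — missense.
Codon 3: CGC (Arg) → CGU (Arg) — synonymous.
Codon 4: GCG (Ala) → GCC (Ala) — synonymous.
Codon 5: GAG (Glu) → GAU (Asp) — missense.
Codon 7: GGA (Gly) → GGG (Gly) — synonymous.
Codon 9: CAC (His) → CCC (Pro) — missense.
Synonymous: 3 of 6.

3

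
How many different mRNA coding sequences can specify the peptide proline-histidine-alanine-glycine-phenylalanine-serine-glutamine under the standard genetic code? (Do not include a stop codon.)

3072

Pro: 4 codons.
His: 2 codons.
Ala: 4 codons.
Gly: 4 codons.
Phe: 2 codons.
Ser: 6 codons.
Gln: 2 codons.
4 × 2 × 4 × 4 × 2 × 6 × 2 = 3072.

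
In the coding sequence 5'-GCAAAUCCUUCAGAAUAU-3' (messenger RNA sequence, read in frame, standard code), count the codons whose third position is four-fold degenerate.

3

Codon 1 GCA (Ala): third position 4-fold.
Codon 2 AAU (Asn): third position 2-fold.
Codon 3 CCU (Pro): third position 4-fold.
Codon 4 UCA (Ser): third position 4-fold.
Codon 5 GAA (Glu): third position 2-fold.
Codon 6 UAU (Tyr): third position 2-fold.
Four-fold degenerate third positions: 3.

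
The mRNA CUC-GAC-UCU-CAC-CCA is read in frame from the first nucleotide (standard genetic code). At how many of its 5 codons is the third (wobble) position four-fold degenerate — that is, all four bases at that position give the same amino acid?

Codon 1 CUC (Leu): third position 4-fold.
Codon 2 GAC (Asp): third position 2-fold.
Codon 3 UCU (Ser): third position 4-fold.
Codon 4 CAC (His): third position 2-fold.
Codon 5 CCA (Pro): third position 4-fold.
Four-fold degenerate third positions: 3.

3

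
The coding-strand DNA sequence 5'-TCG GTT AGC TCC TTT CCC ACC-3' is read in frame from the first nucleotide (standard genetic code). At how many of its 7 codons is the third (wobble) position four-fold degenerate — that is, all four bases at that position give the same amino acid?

Codon 1 TCG (Ser): third position 4-fold.
Codon 2 GTT (Val): third position 4-fold.
Codon 3 AGC (Ser): third position 2-fold.
Codon 4 TCC (Ser): third position 4-fold.
Codon 5 TTT (Phe): third position 2-fold.
Codon 6 CCC (Pro): third position 4-fold.
Codon 7 ACC (Thr): third position 4-fold.
Four-fold degenerate third positions: 5.

5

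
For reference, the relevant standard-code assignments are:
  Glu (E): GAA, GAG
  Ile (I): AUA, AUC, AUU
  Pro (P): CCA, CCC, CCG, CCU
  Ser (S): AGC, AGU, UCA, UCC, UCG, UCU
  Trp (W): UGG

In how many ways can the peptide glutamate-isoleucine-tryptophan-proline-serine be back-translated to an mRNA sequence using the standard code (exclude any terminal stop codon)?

Glu: 2 codons.
Ile: 3 codons.
Trp: 1 codon.
Pro: 4 codons.
Ser: 6 codons.
2 × 3 × 1 × 4 × 6 = 144.

144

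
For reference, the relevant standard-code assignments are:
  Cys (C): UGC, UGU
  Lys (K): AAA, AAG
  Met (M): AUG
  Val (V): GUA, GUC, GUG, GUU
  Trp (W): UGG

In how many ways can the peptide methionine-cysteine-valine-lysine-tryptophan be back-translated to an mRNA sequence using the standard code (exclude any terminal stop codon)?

16

Met: 1 codon.
Cys: 2 codons.
Val: 4 codons.
Lys: 2 codons.
Trp: 1 codon.
1 × 2 × 4 × 2 × 1 = 16.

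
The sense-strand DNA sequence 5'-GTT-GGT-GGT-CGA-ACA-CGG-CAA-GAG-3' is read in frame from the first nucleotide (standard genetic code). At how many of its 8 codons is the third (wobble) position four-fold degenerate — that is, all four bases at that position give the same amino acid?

Codon 1 GTT (Val): third position 4-fold.
Codon 2 GGT (Gly): third position 4-fold.
Codon 3 GGT (Gly): third position 4-fold.
Codon 4 CGA (Arg): third position 4-fold.
Codon 5 ACA (Thr): third position 4-fold.
Codon 6 CGG (Arg): third position 4-fold.
Codon 7 CAA (Gln): third position 2-fold.
Codon 8 GAG (Glu): third position 2-fold.
Four-fold degenerate third positions: 6.

6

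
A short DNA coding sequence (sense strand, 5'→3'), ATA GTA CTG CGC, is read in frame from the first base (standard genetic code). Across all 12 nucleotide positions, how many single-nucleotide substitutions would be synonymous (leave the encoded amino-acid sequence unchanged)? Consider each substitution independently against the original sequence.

Codon 1 (ATA, Ile): 2 synonymous substitutions.
Codon 2 (GTA, Val): 3 synonymous substitutions.
Codon 3 (CTG, Leu): 4 synonymous substitutions.
Codon 4 (CGC, Arg): 3 synonymous substitutions.
Total: 2 + 3 + 4 + 3 = 12.

12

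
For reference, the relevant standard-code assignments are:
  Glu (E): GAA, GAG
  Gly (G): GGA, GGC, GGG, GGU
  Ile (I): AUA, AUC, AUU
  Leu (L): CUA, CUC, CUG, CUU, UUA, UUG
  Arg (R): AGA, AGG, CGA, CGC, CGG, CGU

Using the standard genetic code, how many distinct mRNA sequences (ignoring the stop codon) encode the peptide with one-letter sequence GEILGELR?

41472

Gly: 4 codons.
Glu: 2 codons.
Ile: 3 codons.
Leu: 6 codons.
Gly: 4 codons.
Glu: 2 codons.
Leu: 6 codons.
Arg: 6 codons.
4 × 2 × 3 × 6 × 4 × 2 × 6 × 6 = 41472.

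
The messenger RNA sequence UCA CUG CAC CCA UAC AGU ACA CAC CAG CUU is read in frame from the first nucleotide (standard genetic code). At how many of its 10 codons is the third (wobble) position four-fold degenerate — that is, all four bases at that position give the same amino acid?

5

Codon 1 UCA (Ser): third position 4-fold.
Codon 2 CUG (Leu): third position 4-fold.
Codon 3 CAC (His): third position 2-fold.
Codon 4 CCA (Pro): third position 4-fold.
Codon 5 UAC (Tyr): third position 2-fold.
Codon 6 AGU (Ser): third position 2-fold.
Codon 7 ACA (Thr): third position 4-fold.
Codon 8 CAC (His): third position 2-fold.
Codon 9 CAG (Gln): third position 2-fold.
Codon 10 CUU (Leu): third position 4-fold.
Four-fold degenerate third positions: 5.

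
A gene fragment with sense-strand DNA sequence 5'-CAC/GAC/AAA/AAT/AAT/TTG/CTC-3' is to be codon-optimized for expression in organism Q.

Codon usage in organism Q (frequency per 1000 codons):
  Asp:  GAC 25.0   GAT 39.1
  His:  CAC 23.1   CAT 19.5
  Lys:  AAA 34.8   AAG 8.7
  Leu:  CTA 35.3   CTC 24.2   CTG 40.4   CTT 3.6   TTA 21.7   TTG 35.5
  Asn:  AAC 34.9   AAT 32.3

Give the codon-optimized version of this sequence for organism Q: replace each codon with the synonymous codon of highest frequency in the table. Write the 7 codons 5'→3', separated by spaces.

Codon 1 (His): best is CAC at 23.1.
Codon 2 (Asp): best is GAT at 39.1.
Codon 3 (Lys): best is AAA at 34.8.
Codon 4 (Asn): best is AAC at 34.9.
Codon 5 (Asn): best is AAC at 34.9.
Codon 6 (Leu): best is CTG at 40.4.
Codon 7 (Leu): best is CTG at 40.4.

CAC GAT AAA AAC AAC CTG CTG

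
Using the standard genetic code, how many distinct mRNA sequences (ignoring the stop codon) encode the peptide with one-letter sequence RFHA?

Arg: 6 codons.
Phe: 2 codons.
His: 2 codons.
Ala: 4 codons.
6 × 2 × 2 × 4 = 96.

96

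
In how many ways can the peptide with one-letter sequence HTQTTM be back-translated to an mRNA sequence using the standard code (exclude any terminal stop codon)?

256

His: 2 codons.
Thr: 4 codons.
Gln: 2 codons.
Thr: 4 codons.
Thr: 4 codons.
Met: 1 codon.
2 × 4 × 2 × 4 × 4 × 1 = 256.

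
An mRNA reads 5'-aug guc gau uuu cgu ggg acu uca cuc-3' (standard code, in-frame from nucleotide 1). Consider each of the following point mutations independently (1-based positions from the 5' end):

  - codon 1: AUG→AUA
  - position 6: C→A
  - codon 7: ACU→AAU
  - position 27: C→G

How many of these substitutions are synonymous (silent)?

2

Codon 1: AUG (Met) → AUA (Ile) — missense.
Codon 2: GUC (Val) → GUA (Val) — synonymous.
Codon 7: ACU (Thr) → AAU (Asn) — missense.
Codon 9: CUC (Leu) → CUG (Leu) — synonymous.
Synonymous: 2 of 4.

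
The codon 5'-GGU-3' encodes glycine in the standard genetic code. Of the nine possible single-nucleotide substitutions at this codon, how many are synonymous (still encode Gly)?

3

Position 1: none → 0 synonymous.
Position 2: none → 0 synonymous.
Position 3: GGC, GGA, GGG → 3 synonymous.
Total: 0 + 0 + 3 = 3.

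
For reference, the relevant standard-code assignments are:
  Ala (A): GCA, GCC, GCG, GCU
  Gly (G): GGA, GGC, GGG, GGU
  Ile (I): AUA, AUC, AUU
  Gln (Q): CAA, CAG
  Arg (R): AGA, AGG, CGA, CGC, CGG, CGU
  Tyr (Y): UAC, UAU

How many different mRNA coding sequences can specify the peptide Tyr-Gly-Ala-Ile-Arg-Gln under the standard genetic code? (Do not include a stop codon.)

Tyr: 2 codons.
Gly: 4 codons.
Ala: 4 codons.
Ile: 3 codons.
Arg: 6 codons.
Gln: 2 codons.
2 × 4 × 4 × 3 × 6 × 2 = 1152.

1152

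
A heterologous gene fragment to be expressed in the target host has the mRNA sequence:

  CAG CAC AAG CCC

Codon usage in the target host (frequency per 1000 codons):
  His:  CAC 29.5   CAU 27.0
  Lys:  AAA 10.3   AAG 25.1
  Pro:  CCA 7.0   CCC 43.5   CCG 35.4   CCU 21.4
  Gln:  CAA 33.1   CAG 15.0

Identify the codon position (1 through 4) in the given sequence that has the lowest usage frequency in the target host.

Codon 1 CAG (Gln): 15.0 per 1000.
Codon 2 CAC (His): 29.5 per 1000.
Codon 3 AAG (Lys): 25.1 per 1000.
Codon 4 CCC (Pro): 43.5 per 1000.
Lowest frequency is 15.0 at codon 1.

1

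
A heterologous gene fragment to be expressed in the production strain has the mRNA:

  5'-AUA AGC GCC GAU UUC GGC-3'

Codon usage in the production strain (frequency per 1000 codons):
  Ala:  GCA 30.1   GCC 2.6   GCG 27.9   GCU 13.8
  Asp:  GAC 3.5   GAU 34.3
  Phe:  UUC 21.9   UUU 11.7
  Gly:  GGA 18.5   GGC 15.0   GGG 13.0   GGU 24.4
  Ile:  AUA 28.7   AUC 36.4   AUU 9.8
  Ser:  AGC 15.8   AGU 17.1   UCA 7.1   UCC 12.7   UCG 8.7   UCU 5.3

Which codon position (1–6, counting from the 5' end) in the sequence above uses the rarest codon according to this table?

Codon 1 AUA (Ile): 28.7 per 1000.
Codon 2 AGC (Ser): 15.8 per 1000.
Codon 3 GCC (Ala): 2.6 per 1000.
Codon 4 GAU (Asp): 34.3 per 1000.
Codon 5 UUC (Phe): 21.9 per 1000.
Codon 6 GGC (Gly): 15.0 per 1000.
Lowest frequency is 2.6 at codon 3.

3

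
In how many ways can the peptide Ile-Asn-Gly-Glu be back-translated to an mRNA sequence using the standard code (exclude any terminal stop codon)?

48

Ile: 3 codons.
Asn: 2 codons.
Gly: 4 codons.
Glu: 2 codons.
3 × 2 × 4 × 2 = 48.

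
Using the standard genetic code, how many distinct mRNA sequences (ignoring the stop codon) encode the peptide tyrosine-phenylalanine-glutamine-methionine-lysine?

16

Tyr: 2 codons.
Phe: 2 codons.
Gln: 2 codons.
Met: 1 codon.
Lys: 2 codons.
2 × 2 × 2 × 1 × 2 = 16.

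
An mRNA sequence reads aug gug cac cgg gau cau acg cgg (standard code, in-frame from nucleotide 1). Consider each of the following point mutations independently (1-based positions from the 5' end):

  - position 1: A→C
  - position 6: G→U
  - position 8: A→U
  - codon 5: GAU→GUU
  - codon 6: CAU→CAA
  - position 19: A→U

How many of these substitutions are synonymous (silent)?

Codon 1: AUG (Met) → CUG (Leu) — missense.
Codon 2: GUG (Val) → GUU (Val) — synonymous.
Codon 3: CAC (His) → CUC (Leu) — missense.
Codon 5: GAU (Asp) → GUU (Val) — missense.
Codon 6: CAU (His) → CAA (Gln) — missense.
Codon 7: ACG (Thr) → UCG (Ser) — missense.
Synonymous: 1 of 6.

1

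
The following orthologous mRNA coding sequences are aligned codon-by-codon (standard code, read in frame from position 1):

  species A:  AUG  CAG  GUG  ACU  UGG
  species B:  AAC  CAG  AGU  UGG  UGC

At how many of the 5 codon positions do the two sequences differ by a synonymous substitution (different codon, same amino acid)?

Codon 1: AUG Met / AAC Asn — nonsynonymous.
Codon 2: CAG Gln / CAG Gln — identical.
Codon 3: GUG Val / AGU Ser — nonsynonymous.
Codon 4: ACU Thr / UGG Trp — nonsynonymous.
Codon 5: UGG Trp / UGC Cys — nonsynonymous.
Synonymous differences: 0.

0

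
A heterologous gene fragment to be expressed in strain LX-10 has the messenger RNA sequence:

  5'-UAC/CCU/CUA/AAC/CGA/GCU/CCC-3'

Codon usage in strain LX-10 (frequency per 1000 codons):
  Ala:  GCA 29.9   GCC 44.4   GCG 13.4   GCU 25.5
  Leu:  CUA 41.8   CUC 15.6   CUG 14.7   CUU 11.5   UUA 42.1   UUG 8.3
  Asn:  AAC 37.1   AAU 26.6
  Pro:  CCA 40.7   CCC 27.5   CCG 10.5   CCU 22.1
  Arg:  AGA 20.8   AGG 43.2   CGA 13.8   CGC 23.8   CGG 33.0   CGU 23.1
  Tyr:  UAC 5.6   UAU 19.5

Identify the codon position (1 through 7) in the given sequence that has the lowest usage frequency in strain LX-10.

1

Codon 1 UAC (Tyr): 5.6 per 1000.
Codon 2 CCU (Pro): 22.1 per 1000.
Codon 3 CUA (Leu): 41.8 per 1000.
Codon 4 AAC (Asn): 37.1 per 1000.
Codon 5 CGA (Arg): 13.8 per 1000.
Codon 6 GCU (Ala): 25.5 per 1000.
Codon 7 CCC (Pro): 27.5 per 1000.
Lowest frequency is 5.6 at codon 1.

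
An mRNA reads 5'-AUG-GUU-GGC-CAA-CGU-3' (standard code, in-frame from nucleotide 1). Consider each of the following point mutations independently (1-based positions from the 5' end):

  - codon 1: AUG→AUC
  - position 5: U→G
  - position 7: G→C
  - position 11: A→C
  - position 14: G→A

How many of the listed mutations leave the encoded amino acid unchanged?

0

Codon 1: AUG (Met) → AUC (Ile) — missense.
Codon 2: GUU (Val) → GGU (Gly) — missense.
Codon 3: GGC (Gly) → CGC (Arg) — missense.
Codon 4: CAA (Gln) → CCA (Pro) — missense.
Codon 5: CGU (Arg) → CAU (His) — missense.
Synonymous: 0 of 5.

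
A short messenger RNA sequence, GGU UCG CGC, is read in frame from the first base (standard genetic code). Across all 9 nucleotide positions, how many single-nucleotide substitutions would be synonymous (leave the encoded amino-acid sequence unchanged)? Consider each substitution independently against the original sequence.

9

Codon 1 (GGU, Gly): 3 synonymous substitutions.
Codon 2 (UCG, Ser): 3 synonymous substitutions.
Codon 3 (CGC, Arg): 3 synonymous substitutions.
Total: 3 + 3 + 3 = 9.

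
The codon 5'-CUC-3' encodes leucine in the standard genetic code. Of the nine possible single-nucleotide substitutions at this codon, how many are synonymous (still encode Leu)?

3

Position 1: none → 0 synonymous.
Position 2: none → 0 synonymous.
Position 3: CUU, CUA, CUG → 3 synonymous.
Total: 0 + 0 + 3 = 3.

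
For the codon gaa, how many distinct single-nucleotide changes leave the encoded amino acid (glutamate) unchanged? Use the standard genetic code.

1

Position 1: none → 0 synonymous.
Position 2: none → 0 synonymous.
Position 3: GAG → 1 synonymous.
Total: 0 + 0 + 1 = 1.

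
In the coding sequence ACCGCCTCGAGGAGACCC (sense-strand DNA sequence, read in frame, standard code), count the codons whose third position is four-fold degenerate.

4

Codon 1 ACC (Thr): third position 4-fold.
Codon 2 GCC (Ala): third position 4-fold.
Codon 3 TCG (Ser): third position 4-fold.
Codon 4 AGG (Arg): third position 2-fold.
Codon 5 AGA (Arg): third position 2-fold.
Codon 6 CCC (Pro): third position 4-fold.
Four-fold degenerate third positions: 4.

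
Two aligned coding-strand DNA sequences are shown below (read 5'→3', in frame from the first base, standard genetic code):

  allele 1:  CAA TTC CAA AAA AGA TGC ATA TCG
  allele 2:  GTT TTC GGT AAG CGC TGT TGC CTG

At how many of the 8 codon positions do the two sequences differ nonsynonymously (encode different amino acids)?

4

Codon 1: CAA Gln / GTT Val — nonsynonymous.
Codon 2: TTC Phe / TTC Phe — identical.
Codon 3: CAA Gln / GGT Gly — nonsynonymous.
Codon 4: AAA Lys / AAG Lys — synonymous.
Codon 5: AGA Arg / CGC Arg — synonymous.
Codon 6: TGC Cys / TGT Cys — synonymous.
Codon 7: ATA Ile / TGC Cys — nonsynonymous.
Codon 8: TCG Ser / CTG Leu — nonsynonymous.
Nonsynonymous differences: 4.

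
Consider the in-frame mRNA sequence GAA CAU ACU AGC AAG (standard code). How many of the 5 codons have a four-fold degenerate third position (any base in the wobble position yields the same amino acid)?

1

Codon 1 GAA (Glu): third position 2-fold.
Codon 2 CAU (His): third position 2-fold.
Codon 3 ACU (Thr): third position 4-fold.
Codon 4 AGC (Ser): third position 2-fold.
Codon 5 AAG (Lys): third position 2-fold.
Four-fold degenerate third positions: 1.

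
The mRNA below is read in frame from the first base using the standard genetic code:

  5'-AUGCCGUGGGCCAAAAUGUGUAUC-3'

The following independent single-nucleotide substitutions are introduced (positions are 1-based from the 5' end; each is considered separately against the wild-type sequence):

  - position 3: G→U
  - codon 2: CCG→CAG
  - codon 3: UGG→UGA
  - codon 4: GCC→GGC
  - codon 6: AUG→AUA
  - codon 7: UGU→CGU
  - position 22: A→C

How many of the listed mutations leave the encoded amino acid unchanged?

Codon 1: AUG (Met) → AUU (Ile) — missense.
Codon 2: CCG (Pro) → CAG (Gln) — missense.
Codon 3: UGG (Trp) → UGA (Stop) — nonsense.
Codon 4: GCC (Ala) → GGC (Gly) — missense.
Codon 6: AUG (Met) → AUA (Ile) — missense.
Codon 7: UGU (Cys) → CGU (Arg) — missense.
Codon 8: AUC (Ile) → CUC (Leu) — missense.
Synonymous: 0 of 7.

0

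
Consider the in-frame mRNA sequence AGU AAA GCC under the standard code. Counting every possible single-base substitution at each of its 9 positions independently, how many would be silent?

Codon 1 (AGU, Ser): 1 synonymous substitution.
Codon 2 (AAA, Lys): 1 synonymous substitution.
Codon 3 (GCC, Ala): 3 synonymous substitutions.
Total: 1 + 1 + 3 = 5.

5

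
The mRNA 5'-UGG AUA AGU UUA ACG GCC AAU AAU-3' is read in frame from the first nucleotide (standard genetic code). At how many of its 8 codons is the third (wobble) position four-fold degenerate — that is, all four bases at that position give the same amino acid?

Codon 1 UGG (Trp): third position 1-fold.
Codon 2 AUA (Ile): third position 3-fold.
Codon 3 AGU (Ser): third position 2-fold.
Codon 4 UUA (Leu): third position 2-fold.
Codon 5 ACG (Thr): third position 4-fold.
Codon 6 GCC (Ala): third position 4-fold.
Codon 7 AAU (Asn): third position 2-fold.
Codon 8 AAU (Asn): third position 2-fold.
Four-fold degenerate third positions: 2.

2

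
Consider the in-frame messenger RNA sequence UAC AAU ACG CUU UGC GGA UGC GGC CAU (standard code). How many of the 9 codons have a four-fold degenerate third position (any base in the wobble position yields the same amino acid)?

4

Codon 1 UAC (Tyr): third position 2-fold.
Codon 2 AAU (Asn): third position 2-fold.
Codon 3 ACG (Thr): third position 4-fold.
Codon 4 CUU (Leu): third position 4-fold.
Codon 5 UGC (Cys): third position 2-fold.
Codon 6 GGA (Gly): third position 4-fold.
Codon 7 UGC (Cys): third position 2-fold.
Codon 8 GGC (Gly): third position 4-fold.
Codon 9 CAU (His): third position 2-fold.
Four-fold degenerate third positions: 4.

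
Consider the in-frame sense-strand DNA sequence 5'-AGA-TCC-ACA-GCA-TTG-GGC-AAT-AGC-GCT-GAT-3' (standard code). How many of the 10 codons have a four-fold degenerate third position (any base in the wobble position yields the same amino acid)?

5

Codon 1 AGA (Arg): third position 2-fold.
Codon 2 TCC (Ser): third position 4-fold.
Codon 3 ACA (Thr): third position 4-fold.
Codon 4 GCA (Ala): third position 4-fold.
Codon 5 TTG (Leu): third position 2-fold.
Codon 6 GGC (Gly): third position 4-fold.
Codon 7 AAT (Asn): third position 2-fold.
Codon 8 AGC (Ser): third position 2-fold.
Codon 9 GCT (Ala): third position 4-fold.
Codon 10 GAT (Asp): third position 2-fold.
Four-fold degenerate third positions: 5.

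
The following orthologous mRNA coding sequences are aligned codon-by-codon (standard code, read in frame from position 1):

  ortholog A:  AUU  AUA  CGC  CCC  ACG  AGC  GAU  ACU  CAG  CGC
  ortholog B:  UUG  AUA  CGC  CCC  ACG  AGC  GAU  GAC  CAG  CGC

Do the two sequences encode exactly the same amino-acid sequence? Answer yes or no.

Codon 1: AUU Ile / UUG Leu — nonsynonymous.
Codon 2: AUA Ile / AUA Ile — identical.
Codon 3: CGC Arg / CGC Arg — identical.
Codon 4: CCC Pro / CCC Pro — identical.
Codon 5: ACG Thr / ACG Thr — identical.
Codon 6: AGC Ser / AGC Ser — identical.
Codon 7: GAU Asp / GAU Asp — identical.
Codon 8: ACU Thr / GAC Asp — nonsynonymous.
Codon 9: CAG Gln / CAG Gln — identical.
Codon 10: CGC Arg / CGC Arg — identical.
Nonsynonymous differences: 2 → different protein.

no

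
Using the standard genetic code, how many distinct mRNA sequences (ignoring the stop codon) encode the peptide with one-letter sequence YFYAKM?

64

Tyr: 2 codons.
Phe: 2 codons.
Tyr: 2 codons.
Ala: 4 codons.
Lys: 2 codons.
Met: 1 codon.
2 × 2 × 2 × 4 × 2 × 1 = 64.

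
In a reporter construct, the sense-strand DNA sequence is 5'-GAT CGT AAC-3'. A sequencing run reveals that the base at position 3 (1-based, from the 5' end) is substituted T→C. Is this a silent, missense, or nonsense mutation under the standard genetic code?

silent

Position 3 falls in codon 1: GAT → Asp.
After the substitution the codon is GAC → Asp.
Both encode Asp, so the change is synonymous.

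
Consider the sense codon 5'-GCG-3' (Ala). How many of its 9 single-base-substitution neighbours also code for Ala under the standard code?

3

Position 1: none → 0 synonymous.
Position 2: none → 0 synonymous.
Position 3: GCT, GCC, GCA → 3 synonymous.
Total: 0 + 0 + 3 = 3.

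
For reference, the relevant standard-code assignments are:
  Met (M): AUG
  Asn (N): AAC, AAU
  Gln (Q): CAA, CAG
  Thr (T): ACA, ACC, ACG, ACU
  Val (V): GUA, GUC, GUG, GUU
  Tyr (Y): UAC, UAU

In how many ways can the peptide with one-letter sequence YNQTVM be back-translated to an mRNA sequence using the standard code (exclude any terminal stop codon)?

128

Tyr: 2 codons.
Asn: 2 codons.
Gln: 2 codons.
Thr: 4 codons.
Val: 4 codons.
Met: 1 codon.
2 × 2 × 2 × 4 × 4 × 1 = 128.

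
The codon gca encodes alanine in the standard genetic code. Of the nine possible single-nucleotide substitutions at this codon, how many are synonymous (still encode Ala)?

Position 1: none → 0 synonymous.
Position 2: none → 0 synonymous.
Position 3: GCU, GCC, GCG → 3 synonymous.
Total: 0 + 0 + 3 = 3.

3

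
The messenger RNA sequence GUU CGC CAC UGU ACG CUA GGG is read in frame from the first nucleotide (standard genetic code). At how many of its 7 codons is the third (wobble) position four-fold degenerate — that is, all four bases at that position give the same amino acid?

Codon 1 GUU (Val): third position 4-fold.
Codon 2 CGC (Arg): third position 4-fold.
Codon 3 CAC (His): third position 2-fold.
Codon 4 UGU (Cys): third position 2-fold.
Codon 5 ACG (Thr): third position 4-fold.
Codon 6 CUA (Leu): third position 4-fold.
Codon 7 GGG (Gly): third position 4-fold.
Four-fold degenerate third positions: 5.

5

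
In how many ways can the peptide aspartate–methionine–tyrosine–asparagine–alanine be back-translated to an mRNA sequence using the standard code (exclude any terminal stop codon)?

Asp: 2 codons.
Met: 1 codon.
Tyr: 2 codons.
Asn: 2 codons.
Ala: 4 codons.
2 × 1 × 2 × 2 × 4 = 32.

32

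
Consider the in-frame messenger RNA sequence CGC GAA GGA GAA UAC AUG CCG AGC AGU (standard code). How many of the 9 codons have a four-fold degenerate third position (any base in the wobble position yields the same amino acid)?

Codon 1 CGC (Arg): third position 4-fold.
Codon 2 GAA (Glu): third position 2-fold.
Codon 3 GGA (Gly): third position 4-fold.
Codon 4 GAA (Glu): third position 2-fold.
Codon 5 UAC (Tyr): third position 2-fold.
Codon 6 AUG (Met): third position 1-fold.
Codon 7 CCG (Pro): third position 4-fold.
Codon 8 AGC (Ser): third position 2-fold.
Codon 9 AGU (Ser): third position 2-fold.
Four-fold degenerate third positions: 3.

3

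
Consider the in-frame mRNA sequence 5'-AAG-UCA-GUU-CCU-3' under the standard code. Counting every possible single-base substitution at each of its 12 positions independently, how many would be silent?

10

Codon 1 (AAG, Lys): 1 synonymous substitution.
Codon 2 (UCA, Ser): 3 synonymous substitutions.
Codon 3 (GUU, Val): 3 synonymous substitutions.
Codon 4 (CCU, Pro): 3 synonymous substitutions.
Total: 1 + 3 + 3 + 3 = 10.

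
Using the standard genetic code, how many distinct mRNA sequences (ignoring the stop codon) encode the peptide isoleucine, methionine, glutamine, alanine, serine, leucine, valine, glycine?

13824

Ile: 3 codons.
Met: 1 codon.
Gln: 2 codons.
Ala: 4 codons.
Ser: 6 codons.
Leu: 6 codons.
Val: 4 codons.
Gly: 4 codons.
3 × 1 × 2 × 4 × 6 × 6 × 4 × 4 = 13824.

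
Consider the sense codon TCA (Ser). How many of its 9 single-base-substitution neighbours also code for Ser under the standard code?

Position 1: none → 0 synonymous.
Position 2: none → 0 synonymous.
Position 3: TCT, TCC, TCG → 3 synonymous.
Total: 0 + 0 + 3 = 3.

3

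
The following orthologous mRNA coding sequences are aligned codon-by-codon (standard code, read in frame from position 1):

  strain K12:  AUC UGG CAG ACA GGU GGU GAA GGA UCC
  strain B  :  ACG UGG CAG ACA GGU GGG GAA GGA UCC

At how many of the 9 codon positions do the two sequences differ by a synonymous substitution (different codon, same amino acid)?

Codon 1: AUC Ile / ACG Thr — nonsynonymous.
Codon 2: UGG Trp / UGG Trp — identical.
Codon 3: CAG Gln / CAG Gln — identical.
Codon 4: ACA Thr / ACA Thr — identical.
Codon 5: GGU Gly / GGU Gly — identical.
Codon 6: GGU Gly / GGG Gly — synonymous.
Codon 7: GAA Glu / GAA Glu — identical.
Codon 8: GGA Gly / GGA Gly — identical.
Codon 9: UCC Ser / UCC Ser — identical.
Synonymous differences: 1.

1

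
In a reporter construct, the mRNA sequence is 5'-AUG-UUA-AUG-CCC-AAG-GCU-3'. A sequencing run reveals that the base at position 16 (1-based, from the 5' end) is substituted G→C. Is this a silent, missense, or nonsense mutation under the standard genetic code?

Position 16 falls in codon 6: GCU → Ala.
After the substitution the codon is CCU → Pro.
Ala ≠ Pro, so this is a missense mutation.

missense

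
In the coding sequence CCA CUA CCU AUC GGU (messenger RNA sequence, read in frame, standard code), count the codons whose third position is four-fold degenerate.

4

Codon 1 CCA (Pro): third position 4-fold.
Codon 2 CUA (Leu): third position 4-fold.
Codon 3 CCU (Pro): third position 4-fold.
Codon 4 AUC (Ile): third position 3-fold.
Codon 5 GGU (Gly): third position 4-fold.
Four-fold degenerate third positions: 4.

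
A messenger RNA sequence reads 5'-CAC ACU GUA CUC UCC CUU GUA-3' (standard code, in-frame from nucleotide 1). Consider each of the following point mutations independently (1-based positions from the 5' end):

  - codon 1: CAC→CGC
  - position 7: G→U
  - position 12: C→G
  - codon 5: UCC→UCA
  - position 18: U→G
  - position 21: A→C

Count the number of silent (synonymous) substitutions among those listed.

4

Codon 1: CAC (His) → CGC (Arg) — missense.
Codon 3: GUA (Val) → UUA (Leu) — missense.
Codon 4: CUC (Leu) → CUG (Leu) — synonymous.
Codon 5: UCC (Ser) → UCA (Ser) — synonymous.
Codon 6: CUU (Leu) → CUG (Leu) — synonymous.
Codon 7: GUA (Val) → GUC (Val) — synonymous.
Synonymous: 4 of 6.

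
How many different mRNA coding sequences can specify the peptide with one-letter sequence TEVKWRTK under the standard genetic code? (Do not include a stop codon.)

Thr: 4 codons.
Glu: 2 codons.
Val: 4 codons.
Lys: 2 codons.
Trp: 1 codon.
Arg: 6 codons.
Thr: 4 codons.
Lys: 2 codons.
4 × 2 × 4 × 2 × 1 × 6 × 4 × 2 = 3072.

3072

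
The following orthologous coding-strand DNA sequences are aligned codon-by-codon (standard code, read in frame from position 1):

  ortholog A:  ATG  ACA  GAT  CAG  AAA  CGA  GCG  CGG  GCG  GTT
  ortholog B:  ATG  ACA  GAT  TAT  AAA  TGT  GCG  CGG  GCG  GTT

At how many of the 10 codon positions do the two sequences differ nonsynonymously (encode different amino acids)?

2

Codon 1: ATG Met / ATG Met — identical.
Codon 2: ACA Thr / ACA Thr — identical.
Codon 3: GAT Asp / GAT Asp — identical.
Codon 4: CAG Gln / TAT Tyr — nonsynonymous.
Codon 5: AAA Lys / AAA Lys — identical.
Codon 6: CGA Arg / TGT Cys — nonsynonymous.
Codon 7: GCG Ala / GCG Ala — identical.
Codon 8: CGG Arg / CGG Arg — identical.
Codon 9: GCG Ala / GCG Ala — identical.
Codon 10: GTT Val / GTT Val — identical.
Nonsynonymous differences: 2.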